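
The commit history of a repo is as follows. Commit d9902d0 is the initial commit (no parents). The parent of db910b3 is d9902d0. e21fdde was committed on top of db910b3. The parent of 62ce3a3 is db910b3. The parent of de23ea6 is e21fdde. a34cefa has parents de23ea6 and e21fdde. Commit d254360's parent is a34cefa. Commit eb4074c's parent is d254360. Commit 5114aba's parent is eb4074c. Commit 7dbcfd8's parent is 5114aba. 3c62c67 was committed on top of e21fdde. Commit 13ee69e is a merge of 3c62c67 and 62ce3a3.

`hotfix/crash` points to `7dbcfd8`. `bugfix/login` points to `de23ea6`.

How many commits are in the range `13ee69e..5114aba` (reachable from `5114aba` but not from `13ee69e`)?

Reachable from 5114aba: {5114aba, a34cefa, d254360, d9902d0, db910b3, de23ea6, e21fdde, eb4074c}.
Reachable from 13ee69e: {13ee69e, 3c62c67, 62ce3a3, d9902d0, db910b3, e21fdde}.
In 5114aba's history but not 13ee69e's: {5114aba, a34cefa, d254360, de23ea6, eb4074c} — 5 commits.

5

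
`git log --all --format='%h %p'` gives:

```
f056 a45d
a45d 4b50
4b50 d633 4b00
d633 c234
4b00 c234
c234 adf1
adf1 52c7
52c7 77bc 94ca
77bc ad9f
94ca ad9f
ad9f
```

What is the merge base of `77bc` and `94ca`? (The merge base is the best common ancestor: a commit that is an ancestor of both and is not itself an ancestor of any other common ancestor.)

Ancestors of 77bc: {77bc, ad9f}.
Ancestors of 94ca: {94ca, ad9f}.
Common ancestors: {ad9f}.
The only common ancestor is ad9f, so it is the merge base.

ad9f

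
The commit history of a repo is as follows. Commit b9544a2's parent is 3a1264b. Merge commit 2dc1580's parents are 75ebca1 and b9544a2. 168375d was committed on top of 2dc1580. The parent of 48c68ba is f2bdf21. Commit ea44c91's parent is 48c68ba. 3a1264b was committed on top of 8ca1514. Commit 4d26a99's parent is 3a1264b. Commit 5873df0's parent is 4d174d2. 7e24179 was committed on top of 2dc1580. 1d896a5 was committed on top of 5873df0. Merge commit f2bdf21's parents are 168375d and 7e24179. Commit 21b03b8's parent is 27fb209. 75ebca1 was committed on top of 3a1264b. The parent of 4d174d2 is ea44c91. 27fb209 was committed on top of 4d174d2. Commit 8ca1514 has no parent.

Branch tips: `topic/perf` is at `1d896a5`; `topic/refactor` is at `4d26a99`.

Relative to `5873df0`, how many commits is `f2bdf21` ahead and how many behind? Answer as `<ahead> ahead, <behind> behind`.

Reachable from f2bdf21: {168375d, 2dc1580, 3a1264b, 75ebca1, 7e24179, 8ca1514, b9544a2, f2bdf21}.
Reachable from 5873df0: {168375d, 2dc1580, 3a1264b, 48c68ba, 4d174d2, 5873df0, 75ebca1, 7e24179, 8ca1514, b9544a2, ea44c91, f2bdf21}.
Only in f2bdf21's history (ahead): {} — 0.
Only in 5873df0's history (behind): {48c68ba, 4d174d2, 5873df0, ea44c91} — 4.

0 ahead, 4 behind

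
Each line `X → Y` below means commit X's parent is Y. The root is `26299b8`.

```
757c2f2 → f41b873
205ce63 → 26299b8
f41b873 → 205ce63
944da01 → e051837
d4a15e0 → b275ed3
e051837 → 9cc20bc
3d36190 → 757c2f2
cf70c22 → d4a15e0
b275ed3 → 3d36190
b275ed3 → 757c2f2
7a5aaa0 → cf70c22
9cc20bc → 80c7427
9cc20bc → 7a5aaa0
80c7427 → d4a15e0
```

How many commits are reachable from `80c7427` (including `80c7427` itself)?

8

Walking parent pointers from 80c7427: reachable set = {205ce63, 26299b8, 3d36190, 757c2f2, 80c7427, b275ed3, d4a15e0, f41b873}.
That is 8 commits.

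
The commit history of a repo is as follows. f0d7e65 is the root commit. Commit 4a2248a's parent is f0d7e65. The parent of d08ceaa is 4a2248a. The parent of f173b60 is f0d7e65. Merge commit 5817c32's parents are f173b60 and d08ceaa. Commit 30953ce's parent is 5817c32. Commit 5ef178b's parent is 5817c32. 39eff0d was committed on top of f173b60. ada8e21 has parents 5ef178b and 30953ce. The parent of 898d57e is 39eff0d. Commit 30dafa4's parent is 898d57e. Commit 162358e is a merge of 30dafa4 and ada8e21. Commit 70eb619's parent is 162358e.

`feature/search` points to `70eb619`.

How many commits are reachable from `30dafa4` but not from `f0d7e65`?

Reachable from 30dafa4: {30dafa4, 39eff0d, 898d57e, f0d7e65, f173b60}.
Reachable from f0d7e65: {f0d7e65}.
In 30dafa4's history but not f0d7e65's: {30dafa4, 39eff0d, 898d57e, f173b60} — 4 commits.

4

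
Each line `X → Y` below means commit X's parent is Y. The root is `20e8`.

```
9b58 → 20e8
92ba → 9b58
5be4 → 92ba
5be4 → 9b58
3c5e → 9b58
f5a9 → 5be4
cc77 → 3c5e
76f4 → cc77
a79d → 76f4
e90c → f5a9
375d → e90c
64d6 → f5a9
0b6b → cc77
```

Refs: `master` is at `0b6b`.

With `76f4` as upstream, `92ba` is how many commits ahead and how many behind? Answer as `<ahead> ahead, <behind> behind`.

1 ahead, 3 behind

Reachable from 92ba: {20e8, 92ba, 9b58}.
Reachable from 76f4: {20e8, 3c5e, 76f4, 9b58, cc77}.
Only in 92ba's history (ahead): {92ba} — 1.
Only in 76f4's history (behind): {3c5e, 76f4, cc77} — 3.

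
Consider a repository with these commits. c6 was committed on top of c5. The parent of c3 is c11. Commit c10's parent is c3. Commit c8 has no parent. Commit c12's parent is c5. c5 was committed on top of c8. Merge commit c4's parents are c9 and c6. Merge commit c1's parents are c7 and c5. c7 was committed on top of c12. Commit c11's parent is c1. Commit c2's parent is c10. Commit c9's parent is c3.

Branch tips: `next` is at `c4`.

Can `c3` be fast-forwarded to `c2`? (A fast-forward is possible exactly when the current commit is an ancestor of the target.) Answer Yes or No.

Yes

A fast-forward from c3 to c2 is possible iff c3 is an ancestor of c2.
Ancestors of c2: {c1, c10, c11, c12, c2, c3, c5, c7, c8}.
c3 is among them, so fast-forward is possible.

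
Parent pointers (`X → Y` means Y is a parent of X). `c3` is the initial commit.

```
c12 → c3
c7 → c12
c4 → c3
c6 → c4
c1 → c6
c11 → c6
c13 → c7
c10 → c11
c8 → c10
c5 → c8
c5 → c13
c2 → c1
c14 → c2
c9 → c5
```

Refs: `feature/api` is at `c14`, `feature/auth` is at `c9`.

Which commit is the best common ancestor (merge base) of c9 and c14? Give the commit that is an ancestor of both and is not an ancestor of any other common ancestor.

Ancestors of c9: {c10, c11, c12, c13, c3, c4, c5, c6, c7, c8, c9}.
Ancestors of c14: {c1, c14, c2, c3, c4, c6}.
Common ancestors: {c3, c4, c6}.
Among these, c6 is not an ancestor of any other common ancestor — it is the merge base.

c6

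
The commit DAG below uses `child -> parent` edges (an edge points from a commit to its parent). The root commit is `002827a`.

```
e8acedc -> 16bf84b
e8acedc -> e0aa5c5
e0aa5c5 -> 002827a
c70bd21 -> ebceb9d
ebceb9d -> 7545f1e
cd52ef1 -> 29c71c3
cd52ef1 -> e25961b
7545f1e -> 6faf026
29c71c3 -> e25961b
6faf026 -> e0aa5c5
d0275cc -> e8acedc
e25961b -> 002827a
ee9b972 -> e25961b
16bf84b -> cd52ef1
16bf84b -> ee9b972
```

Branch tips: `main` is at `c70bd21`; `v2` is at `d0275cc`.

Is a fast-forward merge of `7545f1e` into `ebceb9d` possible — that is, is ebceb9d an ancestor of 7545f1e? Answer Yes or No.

No

A fast-forward from ebceb9d to 7545f1e is possible iff ebceb9d is an ancestor of 7545f1e.
Ancestors of 7545f1e: {002827a, 6faf026, 7545f1e, e0aa5c5}.
ebceb9d is not among them, so fast-forward is not possible.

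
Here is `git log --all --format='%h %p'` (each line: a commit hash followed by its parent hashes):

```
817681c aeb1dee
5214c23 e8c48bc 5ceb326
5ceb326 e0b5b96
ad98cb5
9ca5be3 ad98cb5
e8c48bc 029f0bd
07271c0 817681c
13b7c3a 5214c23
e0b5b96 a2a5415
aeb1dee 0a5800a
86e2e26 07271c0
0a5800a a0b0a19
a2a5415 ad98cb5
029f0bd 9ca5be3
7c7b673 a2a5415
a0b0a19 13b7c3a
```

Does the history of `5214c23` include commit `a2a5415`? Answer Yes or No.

Ancestors of 5214c23 (commits reachable by following parents): {029f0bd, 5214c23, 5ceb326, 9ca5be3, a2a5415, ad98cb5, e0b5b96, e8c48bc}.
a2a5415 is in that set, so it is an ancestor of 5214c23.

Yes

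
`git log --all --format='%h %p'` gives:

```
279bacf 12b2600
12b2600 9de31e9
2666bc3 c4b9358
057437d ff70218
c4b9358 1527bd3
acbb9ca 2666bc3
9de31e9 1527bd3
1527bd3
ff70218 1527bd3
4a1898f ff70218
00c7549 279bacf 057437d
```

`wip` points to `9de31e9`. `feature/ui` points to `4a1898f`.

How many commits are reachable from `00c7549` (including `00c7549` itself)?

7

Walking parent pointers from 00c7549: reachable set = {00c7549, 057437d, 12b2600, 1527bd3, 279bacf, 9de31e9, ff70218}.
That is 7 commits.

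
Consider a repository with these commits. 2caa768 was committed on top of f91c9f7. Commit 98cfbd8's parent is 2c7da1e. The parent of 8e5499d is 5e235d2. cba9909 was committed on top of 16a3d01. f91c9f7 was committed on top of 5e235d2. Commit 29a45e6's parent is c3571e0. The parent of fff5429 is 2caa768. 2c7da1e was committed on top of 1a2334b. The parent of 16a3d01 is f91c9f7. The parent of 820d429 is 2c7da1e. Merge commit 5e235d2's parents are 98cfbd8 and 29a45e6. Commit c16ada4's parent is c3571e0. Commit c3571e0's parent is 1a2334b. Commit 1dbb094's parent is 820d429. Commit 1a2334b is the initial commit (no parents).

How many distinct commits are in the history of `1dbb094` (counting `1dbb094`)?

Walking parent pointers from 1dbb094: reachable set = {1a2334b, 1dbb094, 2c7da1e, 820d429}.
That is 4 commits.

4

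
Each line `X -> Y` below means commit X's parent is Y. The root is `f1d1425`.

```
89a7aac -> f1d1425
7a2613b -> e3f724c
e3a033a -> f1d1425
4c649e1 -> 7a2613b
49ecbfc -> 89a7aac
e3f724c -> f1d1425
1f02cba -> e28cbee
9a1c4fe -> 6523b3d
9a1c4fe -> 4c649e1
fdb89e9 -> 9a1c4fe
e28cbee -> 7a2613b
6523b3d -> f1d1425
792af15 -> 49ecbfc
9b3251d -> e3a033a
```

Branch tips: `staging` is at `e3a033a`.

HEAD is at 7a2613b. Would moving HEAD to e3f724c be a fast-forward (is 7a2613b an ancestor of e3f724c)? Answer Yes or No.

A fast-forward from 7a2613b to e3f724c is possible iff 7a2613b is an ancestor of e3f724c.
Ancestors of e3f724c: {e3f724c, f1d1425}.
7a2613b is not among them, so fast-forward is not possible.

No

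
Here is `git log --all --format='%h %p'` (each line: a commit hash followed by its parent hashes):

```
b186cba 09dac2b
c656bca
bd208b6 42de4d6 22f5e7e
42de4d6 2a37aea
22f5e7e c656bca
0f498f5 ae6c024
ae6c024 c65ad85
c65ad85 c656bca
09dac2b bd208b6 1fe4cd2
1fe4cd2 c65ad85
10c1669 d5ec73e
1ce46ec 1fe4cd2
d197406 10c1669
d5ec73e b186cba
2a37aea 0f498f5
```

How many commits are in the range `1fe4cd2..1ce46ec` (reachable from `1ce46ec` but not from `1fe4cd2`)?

Reachable from 1ce46ec: {1ce46ec, 1fe4cd2, c656bca, c65ad85}.
Reachable from 1fe4cd2: {1fe4cd2, c656bca, c65ad85}.
In 1ce46ec's history but not 1fe4cd2's: {1ce46ec} — 1 commit.

1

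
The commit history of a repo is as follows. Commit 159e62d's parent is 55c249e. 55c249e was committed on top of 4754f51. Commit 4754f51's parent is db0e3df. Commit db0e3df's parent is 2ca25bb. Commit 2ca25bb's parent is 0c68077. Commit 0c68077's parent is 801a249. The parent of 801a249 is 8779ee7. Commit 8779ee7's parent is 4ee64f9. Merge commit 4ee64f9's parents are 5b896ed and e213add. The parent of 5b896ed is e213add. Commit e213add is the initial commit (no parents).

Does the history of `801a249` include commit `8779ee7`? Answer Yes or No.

Ancestors of 801a249 (commits reachable by following parents): {4ee64f9, 5b896ed, 801a249, 8779ee7, e213add}.
8779ee7 is in that set, so it is an ancestor of 801a249.

Yes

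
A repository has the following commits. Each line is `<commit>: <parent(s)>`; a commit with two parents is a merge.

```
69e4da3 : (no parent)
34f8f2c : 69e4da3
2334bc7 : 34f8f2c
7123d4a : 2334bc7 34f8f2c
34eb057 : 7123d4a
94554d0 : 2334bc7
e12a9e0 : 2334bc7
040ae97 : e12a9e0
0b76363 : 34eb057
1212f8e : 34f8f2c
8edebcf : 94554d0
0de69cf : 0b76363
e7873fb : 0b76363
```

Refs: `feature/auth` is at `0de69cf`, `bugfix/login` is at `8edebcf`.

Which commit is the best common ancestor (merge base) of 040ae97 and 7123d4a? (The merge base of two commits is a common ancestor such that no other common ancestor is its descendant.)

2334bc7

Ancestors of 040ae97: {040ae97, 2334bc7, 34f8f2c, 69e4da3, e12a9e0}.
Ancestors of 7123d4a: {2334bc7, 34f8f2c, 69e4da3, 7123d4a}.
Common ancestors: {2334bc7, 34f8f2c, 69e4da3}.
Among these, 2334bc7 is not an ancestor of any other common ancestor — it is the merge base.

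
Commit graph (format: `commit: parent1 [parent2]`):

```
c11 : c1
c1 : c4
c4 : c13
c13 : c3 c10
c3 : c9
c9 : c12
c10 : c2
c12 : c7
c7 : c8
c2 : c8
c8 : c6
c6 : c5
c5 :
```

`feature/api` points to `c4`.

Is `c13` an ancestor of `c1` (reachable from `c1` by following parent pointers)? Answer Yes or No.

Ancestors of c1 (commits reachable by following parents): {c1, c10, c12, c13, c2, c3, c4, c5, c6, c7, c8, c9}.
c13 is in that set, so it is an ancestor of c1.

Yes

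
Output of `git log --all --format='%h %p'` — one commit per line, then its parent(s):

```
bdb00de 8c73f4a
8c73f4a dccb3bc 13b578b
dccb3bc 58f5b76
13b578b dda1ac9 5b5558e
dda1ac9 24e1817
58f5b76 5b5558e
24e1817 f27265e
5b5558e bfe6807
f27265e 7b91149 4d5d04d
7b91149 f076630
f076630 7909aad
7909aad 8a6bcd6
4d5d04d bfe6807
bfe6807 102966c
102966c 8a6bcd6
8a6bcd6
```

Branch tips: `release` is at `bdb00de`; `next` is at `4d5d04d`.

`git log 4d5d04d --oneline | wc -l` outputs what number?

Walking parent pointers from 4d5d04d: reachable set = {102966c, 4d5d04d, 8a6bcd6, bfe6807}.
That is 4 commits.

4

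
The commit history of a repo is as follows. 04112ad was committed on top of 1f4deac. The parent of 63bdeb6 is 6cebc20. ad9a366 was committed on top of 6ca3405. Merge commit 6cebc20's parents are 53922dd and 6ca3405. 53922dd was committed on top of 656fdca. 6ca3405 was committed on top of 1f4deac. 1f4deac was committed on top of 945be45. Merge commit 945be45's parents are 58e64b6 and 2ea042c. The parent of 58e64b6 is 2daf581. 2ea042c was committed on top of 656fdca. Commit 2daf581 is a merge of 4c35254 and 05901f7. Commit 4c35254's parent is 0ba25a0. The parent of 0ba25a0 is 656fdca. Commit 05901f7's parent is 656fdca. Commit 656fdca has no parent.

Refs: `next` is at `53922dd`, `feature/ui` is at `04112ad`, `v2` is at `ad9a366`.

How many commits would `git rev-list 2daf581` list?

5

Walking parent pointers from 2daf581: reachable set = {05901f7, 0ba25a0, 2daf581, 4c35254, 656fdca}.
That is 5 commits.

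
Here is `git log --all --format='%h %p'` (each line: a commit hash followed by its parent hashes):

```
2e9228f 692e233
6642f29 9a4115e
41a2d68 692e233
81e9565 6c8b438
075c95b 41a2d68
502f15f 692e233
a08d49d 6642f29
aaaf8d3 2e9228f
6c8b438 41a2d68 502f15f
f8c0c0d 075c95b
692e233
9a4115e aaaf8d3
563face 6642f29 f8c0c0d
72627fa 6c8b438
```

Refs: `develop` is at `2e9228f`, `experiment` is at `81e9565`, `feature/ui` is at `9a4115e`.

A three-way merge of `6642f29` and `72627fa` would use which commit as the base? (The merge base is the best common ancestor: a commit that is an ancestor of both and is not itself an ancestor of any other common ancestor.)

692e233

Ancestors of 6642f29: {2e9228f, 6642f29, 692e233, 9a4115e, aaaf8d3}.
Ancestors of 72627fa: {41a2d68, 502f15f, 692e233, 6c8b438, 72627fa}.
Common ancestors: {692e233}.
The only common ancestor is 692e233, so it is the merge base.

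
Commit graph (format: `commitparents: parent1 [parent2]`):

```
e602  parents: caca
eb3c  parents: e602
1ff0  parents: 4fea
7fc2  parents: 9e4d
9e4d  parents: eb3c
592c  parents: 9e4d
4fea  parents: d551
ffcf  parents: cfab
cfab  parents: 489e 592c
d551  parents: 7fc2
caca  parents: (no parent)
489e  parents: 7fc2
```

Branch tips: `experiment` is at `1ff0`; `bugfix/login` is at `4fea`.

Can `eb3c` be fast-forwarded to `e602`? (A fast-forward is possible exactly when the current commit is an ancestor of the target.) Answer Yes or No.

A fast-forward from eb3c to e602 is possible iff eb3c is an ancestor of e602.
Ancestors of e602: {caca, e602}.
eb3c is not among them, so fast-forward is not possible.

No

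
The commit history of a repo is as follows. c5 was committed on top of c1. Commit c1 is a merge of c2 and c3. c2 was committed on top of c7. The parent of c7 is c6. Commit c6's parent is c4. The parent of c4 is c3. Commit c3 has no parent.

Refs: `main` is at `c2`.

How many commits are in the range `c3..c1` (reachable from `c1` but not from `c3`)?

5

Reachable from c1: {c1, c2, c3, c4, c6, c7}.
Reachable from c3: {c3}.
In c1's history but not c3's: {c1, c2, c4, c6, c7} — 5 commits.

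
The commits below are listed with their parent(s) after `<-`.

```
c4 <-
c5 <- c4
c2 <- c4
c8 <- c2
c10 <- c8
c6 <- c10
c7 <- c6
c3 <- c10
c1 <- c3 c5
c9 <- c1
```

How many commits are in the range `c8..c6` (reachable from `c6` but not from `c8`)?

Reachable from c6: {c10, c2, c4, c6, c8}.
Reachable from c8: {c2, c4, c8}.
In c6's history but not c8's: {c10, c6} — 2 commits.

2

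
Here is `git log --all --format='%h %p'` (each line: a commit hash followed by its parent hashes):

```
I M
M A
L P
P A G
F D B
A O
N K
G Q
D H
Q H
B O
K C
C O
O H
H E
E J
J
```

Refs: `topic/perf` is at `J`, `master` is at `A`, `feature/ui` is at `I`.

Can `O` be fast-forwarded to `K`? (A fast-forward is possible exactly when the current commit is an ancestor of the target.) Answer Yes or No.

Yes

A fast-forward from O to K is possible iff O is an ancestor of K.
Ancestors of K: {C, E, H, J, K, O}.
O is among them, so fast-forward is possible.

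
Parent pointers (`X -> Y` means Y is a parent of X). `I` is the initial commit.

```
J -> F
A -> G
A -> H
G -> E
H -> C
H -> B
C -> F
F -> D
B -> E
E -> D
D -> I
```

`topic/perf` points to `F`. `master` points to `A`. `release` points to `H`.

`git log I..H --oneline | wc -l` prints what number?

6

Reachable from H: {B, C, D, E, F, H, I}.
Reachable from I: {I}.
In H's history but not I's: {B, C, D, E, F, H} — 6 commits.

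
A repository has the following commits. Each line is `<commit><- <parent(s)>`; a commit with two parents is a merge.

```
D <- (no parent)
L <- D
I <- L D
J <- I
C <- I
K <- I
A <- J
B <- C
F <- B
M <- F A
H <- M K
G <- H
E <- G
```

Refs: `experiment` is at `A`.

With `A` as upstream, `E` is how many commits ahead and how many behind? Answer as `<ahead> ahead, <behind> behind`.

8 ahead, 0 behind

Reachable from E: {A, B, C, D, E, F, G, H, I, J, K, L, M}.
Reachable from A: {A, D, I, J, L}.
Only in E's history (ahead): {B, C, E, F, G, H, K, M} — 8.
Only in A's history (behind): {} — 0.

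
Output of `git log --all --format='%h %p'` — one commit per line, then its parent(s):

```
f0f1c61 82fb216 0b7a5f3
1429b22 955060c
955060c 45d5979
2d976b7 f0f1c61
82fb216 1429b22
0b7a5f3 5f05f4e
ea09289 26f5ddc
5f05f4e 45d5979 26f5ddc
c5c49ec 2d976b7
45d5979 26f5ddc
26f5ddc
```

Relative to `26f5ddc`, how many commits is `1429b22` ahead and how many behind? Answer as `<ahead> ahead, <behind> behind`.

Reachable from 1429b22: {1429b22, 26f5ddc, 45d5979, 955060c}.
Reachable from 26f5ddc: {26f5ddc}.
Only in 1429b22's history (ahead): {1429b22, 45d5979, 955060c} — 3.
Only in 26f5ddc's history (behind): {} — 0.

3 ahead, 0 behind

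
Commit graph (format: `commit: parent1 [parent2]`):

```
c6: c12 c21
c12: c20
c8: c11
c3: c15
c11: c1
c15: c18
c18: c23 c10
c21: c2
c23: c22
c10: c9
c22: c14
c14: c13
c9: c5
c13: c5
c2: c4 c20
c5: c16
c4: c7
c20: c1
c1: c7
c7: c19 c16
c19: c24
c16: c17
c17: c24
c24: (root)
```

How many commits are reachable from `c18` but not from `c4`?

8

Reachable from c18: {c10, c13, c14, c16, c17, c18, c22, c23, c24, c5, c9}.
Reachable from c4: {c16, c17, c19, c24, c4, c7}.
In c18's history but not c4's: {c10, c13, c14, c18, c22, c23, c5, c9} — 8 commits.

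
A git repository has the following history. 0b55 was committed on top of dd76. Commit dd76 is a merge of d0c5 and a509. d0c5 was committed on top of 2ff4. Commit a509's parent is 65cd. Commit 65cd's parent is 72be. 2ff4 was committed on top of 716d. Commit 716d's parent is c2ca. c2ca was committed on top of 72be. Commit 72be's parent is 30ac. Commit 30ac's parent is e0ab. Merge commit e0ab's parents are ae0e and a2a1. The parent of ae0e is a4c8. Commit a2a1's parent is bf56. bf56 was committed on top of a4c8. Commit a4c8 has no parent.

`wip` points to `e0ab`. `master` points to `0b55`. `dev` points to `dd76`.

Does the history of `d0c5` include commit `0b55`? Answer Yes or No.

Ancestors of d0c5: {2ff4, 30ac, 716d, 72be, a2a1, a4c8, ae0e, bf56, c2ca, d0c5, e0ab}.
0b55 is not in that set, so it is not an ancestor of d0c5.

No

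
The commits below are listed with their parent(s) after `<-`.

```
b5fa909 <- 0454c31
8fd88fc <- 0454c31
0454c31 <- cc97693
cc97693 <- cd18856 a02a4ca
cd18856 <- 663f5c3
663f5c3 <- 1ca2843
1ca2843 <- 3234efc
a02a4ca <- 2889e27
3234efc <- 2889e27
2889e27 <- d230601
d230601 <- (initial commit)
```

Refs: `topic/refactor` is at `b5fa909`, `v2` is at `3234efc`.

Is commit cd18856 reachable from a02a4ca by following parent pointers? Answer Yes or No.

Ancestors of a02a4ca: {2889e27, a02a4ca, d230601}.
cd18856 is not in that set, so it is not an ancestor of a02a4ca.

No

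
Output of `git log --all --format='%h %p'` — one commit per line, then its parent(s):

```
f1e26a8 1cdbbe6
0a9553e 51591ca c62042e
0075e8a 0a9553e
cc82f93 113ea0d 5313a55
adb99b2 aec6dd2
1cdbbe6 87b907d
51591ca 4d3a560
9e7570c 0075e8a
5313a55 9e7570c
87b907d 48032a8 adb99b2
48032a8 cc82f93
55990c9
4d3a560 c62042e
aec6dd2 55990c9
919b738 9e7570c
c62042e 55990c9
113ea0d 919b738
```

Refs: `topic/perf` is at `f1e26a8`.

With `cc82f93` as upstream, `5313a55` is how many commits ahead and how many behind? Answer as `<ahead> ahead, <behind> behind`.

Reachable from 5313a55: {0075e8a, 0a9553e, 4d3a560, 51591ca, 5313a55, 55990c9, 9e7570c, c62042e}.
Reachable from cc82f93: {0075e8a, 0a9553e, 113ea0d, 4d3a560, 51591ca, 5313a55, 55990c9, 919b738, 9e7570c, c62042e, cc82f93}.
Only in 5313a55's history (ahead): {} — 0.
Only in cc82f93's history (behind): {113ea0d, 919b738, cc82f93} — 3.

0 ahead, 3 behind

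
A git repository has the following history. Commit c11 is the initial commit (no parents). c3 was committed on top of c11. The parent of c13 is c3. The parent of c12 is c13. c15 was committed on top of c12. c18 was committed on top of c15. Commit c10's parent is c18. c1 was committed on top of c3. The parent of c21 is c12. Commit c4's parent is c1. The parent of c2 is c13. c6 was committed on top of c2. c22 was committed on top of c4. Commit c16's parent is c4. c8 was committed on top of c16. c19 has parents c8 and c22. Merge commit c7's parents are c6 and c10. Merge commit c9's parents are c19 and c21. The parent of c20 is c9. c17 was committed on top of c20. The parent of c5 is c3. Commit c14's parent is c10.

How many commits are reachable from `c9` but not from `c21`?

7

Reachable from c9: {c1, c11, c12, c13, c16, c19, c21, c22, c3, c4, c8, c9}.
Reachable from c21: {c11, c12, c13, c21, c3}.
In c9's history but not c21's: {c1, c16, c19, c22, c4, c8, c9} — 7 commits.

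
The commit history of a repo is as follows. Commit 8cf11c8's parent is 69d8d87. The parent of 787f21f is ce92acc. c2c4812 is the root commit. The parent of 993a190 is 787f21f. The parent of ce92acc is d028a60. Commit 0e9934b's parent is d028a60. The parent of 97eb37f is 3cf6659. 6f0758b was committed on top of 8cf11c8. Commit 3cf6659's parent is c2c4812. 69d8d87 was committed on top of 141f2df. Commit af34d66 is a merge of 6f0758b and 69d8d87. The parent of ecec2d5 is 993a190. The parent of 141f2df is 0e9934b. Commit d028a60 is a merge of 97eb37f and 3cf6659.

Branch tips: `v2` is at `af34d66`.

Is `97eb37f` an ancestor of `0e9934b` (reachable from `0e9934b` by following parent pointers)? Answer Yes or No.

Ancestors of 0e9934b (commits reachable by following parents): {0e9934b, 3cf6659, 97eb37f, c2c4812, d028a60}.
97eb37f is in that set, so it is an ancestor of 0e9934b.

Yes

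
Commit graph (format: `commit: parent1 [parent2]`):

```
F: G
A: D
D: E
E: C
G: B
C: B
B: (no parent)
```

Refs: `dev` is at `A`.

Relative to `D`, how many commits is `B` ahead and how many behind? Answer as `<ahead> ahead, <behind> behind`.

Reachable from B: {B}.
Reachable from D: {B, C, D, E}.
Only in B's history (ahead): {} — 0.
Only in D's history (behind): {C, D, E} — 3.

0 ahead, 3 behind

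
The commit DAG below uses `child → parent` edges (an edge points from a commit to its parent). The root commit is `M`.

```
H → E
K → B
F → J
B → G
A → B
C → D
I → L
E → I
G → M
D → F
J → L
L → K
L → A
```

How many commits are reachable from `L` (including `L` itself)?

Walking parent pointers from L: reachable set = {A, B, G, K, L, M}.
That is 6 commits.

6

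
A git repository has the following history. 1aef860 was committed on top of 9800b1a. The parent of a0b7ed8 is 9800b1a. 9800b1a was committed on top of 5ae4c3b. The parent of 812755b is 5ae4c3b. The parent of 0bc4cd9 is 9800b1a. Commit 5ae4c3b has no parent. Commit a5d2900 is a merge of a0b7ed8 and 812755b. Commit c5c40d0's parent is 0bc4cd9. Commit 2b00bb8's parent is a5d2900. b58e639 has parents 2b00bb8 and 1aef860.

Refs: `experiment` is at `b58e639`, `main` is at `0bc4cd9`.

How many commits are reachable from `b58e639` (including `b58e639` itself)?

8

Walking parent pointers from b58e639: reachable set = {1aef860, 2b00bb8, 5ae4c3b, 812755b, 9800b1a, a0b7ed8, a5d2900, b58e639}.
That is 8 commits.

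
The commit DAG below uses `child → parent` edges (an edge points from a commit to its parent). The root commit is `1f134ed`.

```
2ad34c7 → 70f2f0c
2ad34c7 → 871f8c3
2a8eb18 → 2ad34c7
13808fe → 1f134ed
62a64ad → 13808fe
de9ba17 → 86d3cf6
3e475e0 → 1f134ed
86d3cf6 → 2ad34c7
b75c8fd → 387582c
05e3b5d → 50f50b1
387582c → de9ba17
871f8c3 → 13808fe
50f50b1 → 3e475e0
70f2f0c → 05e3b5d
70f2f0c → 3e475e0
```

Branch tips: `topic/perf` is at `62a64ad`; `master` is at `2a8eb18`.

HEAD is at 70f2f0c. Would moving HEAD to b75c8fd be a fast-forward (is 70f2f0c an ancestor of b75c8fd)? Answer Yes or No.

A fast-forward from 70f2f0c to b75c8fd is possible iff 70f2f0c is an ancestor of b75c8fd.
Ancestors of b75c8fd: {05e3b5d, 13808fe, 1f134ed, 2ad34c7, 387582c, 3e475e0, 50f50b1, 70f2f0c, 86d3cf6, 871f8c3, b75c8fd, de9ba17}.
70f2f0c is among them, so fast-forward is possible.

Yes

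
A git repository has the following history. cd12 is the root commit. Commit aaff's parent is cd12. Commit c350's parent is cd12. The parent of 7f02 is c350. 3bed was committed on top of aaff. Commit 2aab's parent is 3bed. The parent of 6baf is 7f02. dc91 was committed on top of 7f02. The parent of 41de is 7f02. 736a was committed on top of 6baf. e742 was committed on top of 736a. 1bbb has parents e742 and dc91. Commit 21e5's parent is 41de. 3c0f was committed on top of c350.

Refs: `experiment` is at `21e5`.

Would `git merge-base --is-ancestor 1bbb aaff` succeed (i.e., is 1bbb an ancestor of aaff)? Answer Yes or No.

No

Ancestors of aaff: {aaff, cd12}.
1bbb is not in that set, so it is not an ancestor of aaff.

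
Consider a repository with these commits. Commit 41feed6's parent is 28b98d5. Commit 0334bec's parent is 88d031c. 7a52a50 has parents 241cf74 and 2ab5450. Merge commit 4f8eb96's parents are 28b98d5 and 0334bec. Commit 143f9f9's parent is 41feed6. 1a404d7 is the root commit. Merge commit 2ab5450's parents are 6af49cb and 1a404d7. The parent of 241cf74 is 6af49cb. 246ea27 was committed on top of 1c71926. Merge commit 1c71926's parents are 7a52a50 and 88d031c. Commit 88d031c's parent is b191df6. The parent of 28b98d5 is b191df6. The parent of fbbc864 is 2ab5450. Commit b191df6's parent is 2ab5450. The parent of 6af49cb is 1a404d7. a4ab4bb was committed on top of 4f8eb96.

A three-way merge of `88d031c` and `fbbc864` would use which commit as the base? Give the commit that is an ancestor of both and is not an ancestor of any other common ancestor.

2ab5450

Ancestors of 88d031c: {1a404d7, 2ab5450, 6af49cb, 88d031c, b191df6}.
Ancestors of fbbc864: {1a404d7, 2ab5450, 6af49cb, fbbc864}.
Common ancestors: {1a404d7, 2ab5450, 6af49cb}.
Among these, 2ab5450 is not an ancestor of any other common ancestor — it is the merge base.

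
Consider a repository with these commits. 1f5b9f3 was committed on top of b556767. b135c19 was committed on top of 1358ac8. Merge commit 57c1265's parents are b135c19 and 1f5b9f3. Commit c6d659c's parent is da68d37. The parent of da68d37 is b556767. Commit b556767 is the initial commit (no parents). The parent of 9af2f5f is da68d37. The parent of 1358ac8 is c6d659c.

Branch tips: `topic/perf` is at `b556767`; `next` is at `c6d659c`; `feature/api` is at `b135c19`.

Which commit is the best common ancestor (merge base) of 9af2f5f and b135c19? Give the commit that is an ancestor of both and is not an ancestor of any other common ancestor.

Ancestors of 9af2f5f: {9af2f5f, b556767, da68d37}.
Ancestors of b135c19: {1358ac8, b135c19, b556767, c6d659c, da68d37}.
Common ancestors: {b556767, da68d37}.
Among these, da68d37 is not an ancestor of any other common ancestor — it is the merge base.

da68d37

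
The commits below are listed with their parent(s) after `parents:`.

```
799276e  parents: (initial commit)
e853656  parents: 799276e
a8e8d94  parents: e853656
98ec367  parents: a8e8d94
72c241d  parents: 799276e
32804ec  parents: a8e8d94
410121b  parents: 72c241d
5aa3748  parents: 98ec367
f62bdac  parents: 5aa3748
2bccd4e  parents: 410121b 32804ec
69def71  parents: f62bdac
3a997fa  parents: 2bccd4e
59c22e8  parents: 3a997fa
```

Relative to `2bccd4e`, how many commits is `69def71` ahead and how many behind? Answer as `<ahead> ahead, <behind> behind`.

Reachable from 69def71: {5aa3748, 69def71, 799276e, 98ec367, a8e8d94, e853656, f62bdac}.
Reachable from 2bccd4e: {2bccd4e, 32804ec, 410121b, 72c241d, 799276e, a8e8d94, e853656}.
Only in 69def71's history (ahead): {5aa3748, 69def71, 98ec367, f62bdac} — 4.
Only in 2bccd4e's history (behind): {2bccd4e, 32804ec, 410121b, 72c241d} — 4.

4 ahead, 4 behind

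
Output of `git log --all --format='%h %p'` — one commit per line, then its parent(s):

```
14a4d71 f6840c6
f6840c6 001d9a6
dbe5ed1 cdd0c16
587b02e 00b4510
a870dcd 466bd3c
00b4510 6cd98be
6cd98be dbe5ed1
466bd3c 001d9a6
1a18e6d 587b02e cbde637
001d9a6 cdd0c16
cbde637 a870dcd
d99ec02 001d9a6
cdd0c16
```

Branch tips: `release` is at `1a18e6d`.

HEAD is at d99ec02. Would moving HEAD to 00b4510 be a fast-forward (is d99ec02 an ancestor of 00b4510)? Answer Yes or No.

A fast-forward from d99ec02 to 00b4510 is possible iff d99ec02 is an ancestor of 00b4510.
Ancestors of 00b4510: {00b4510, 6cd98be, cdd0c16, dbe5ed1}.
d99ec02 is not among them, so fast-forward is not possible.

No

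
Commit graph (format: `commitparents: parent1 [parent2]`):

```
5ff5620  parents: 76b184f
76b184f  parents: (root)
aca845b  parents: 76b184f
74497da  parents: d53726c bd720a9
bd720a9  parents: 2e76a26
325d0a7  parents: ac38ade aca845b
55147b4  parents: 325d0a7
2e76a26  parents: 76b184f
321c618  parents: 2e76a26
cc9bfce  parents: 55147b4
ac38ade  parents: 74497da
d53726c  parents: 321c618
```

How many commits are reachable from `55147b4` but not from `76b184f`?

Reachable from 55147b4: {2e76a26, 321c618, 325d0a7, 55147b4, 74497da, 76b184f, ac38ade, aca845b, bd720a9, d53726c}.
Reachable from 76b184f: {76b184f}.
In 55147b4's history but not 76b184f's: {2e76a26, 321c618, 325d0a7, 55147b4, 74497da, ac38ade, aca845b, bd720a9, d53726c} — 9 commits.

9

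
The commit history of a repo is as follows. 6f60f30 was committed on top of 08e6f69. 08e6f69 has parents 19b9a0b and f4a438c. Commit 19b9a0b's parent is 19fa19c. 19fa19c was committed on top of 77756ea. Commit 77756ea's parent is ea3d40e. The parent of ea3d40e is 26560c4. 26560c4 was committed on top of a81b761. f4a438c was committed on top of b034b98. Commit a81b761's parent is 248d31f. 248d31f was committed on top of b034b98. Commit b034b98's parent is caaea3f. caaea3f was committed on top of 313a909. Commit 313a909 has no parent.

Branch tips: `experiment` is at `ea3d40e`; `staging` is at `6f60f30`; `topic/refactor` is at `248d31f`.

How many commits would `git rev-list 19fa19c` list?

9

Walking parent pointers from 19fa19c: reachable set = {19fa19c, 248d31f, 26560c4, 313a909, 77756ea, a81b761, b034b98, caaea3f, ea3d40e}.
That is 9 commits.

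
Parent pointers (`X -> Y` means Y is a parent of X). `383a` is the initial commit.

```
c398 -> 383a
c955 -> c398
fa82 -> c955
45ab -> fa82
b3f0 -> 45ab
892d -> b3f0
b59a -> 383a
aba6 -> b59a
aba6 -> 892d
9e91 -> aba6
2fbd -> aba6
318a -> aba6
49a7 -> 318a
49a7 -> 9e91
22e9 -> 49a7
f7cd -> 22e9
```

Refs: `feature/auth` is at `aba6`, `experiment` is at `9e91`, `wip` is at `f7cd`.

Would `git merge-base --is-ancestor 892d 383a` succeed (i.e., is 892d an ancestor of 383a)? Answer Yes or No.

Ancestors of 383a: {383a}.
892d is not in that set, so it is not an ancestor of 383a.

No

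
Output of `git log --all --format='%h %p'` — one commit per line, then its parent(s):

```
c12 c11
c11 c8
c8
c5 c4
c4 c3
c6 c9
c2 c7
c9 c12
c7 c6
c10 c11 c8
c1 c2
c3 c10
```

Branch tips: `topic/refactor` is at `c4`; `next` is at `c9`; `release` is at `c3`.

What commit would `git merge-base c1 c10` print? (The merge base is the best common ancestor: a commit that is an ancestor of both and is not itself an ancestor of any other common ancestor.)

c11

Ancestors of c1: {c1, c11, c12, c2, c6, c7, c8, c9}.
Ancestors of c10: {c10, c11, c8}.
Common ancestors: {c11, c8}.
Among these, c11 is not an ancestor of any other common ancestor — it is the merge base.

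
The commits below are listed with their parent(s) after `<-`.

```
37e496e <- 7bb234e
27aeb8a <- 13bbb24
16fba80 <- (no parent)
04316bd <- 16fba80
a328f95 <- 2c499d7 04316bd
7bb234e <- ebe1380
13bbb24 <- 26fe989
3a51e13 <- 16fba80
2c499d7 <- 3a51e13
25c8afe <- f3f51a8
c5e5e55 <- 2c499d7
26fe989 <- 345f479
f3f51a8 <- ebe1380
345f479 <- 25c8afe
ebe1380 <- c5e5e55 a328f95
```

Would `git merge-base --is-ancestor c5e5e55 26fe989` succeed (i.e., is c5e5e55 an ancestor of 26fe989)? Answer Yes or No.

Ancestors of 26fe989 (commits reachable by following parents): {04316bd, 16fba80, 25c8afe, 26fe989, 2c499d7, 345f479, 3a51e13, a328f95, c5e5e55, ebe1380, f3f51a8}.
c5e5e55 is in that set, so it is an ancestor of 26fe989.

Yes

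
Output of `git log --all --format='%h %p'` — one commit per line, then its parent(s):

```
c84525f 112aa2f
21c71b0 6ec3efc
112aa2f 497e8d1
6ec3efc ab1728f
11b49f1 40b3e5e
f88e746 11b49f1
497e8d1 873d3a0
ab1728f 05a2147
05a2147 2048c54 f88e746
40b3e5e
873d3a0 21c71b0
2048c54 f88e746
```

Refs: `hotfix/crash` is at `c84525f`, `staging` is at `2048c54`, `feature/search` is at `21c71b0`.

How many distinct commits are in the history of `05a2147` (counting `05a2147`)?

5

Walking parent pointers from 05a2147: reachable set = {05a2147, 11b49f1, 2048c54, 40b3e5e, f88e746}.
That is 5 commits.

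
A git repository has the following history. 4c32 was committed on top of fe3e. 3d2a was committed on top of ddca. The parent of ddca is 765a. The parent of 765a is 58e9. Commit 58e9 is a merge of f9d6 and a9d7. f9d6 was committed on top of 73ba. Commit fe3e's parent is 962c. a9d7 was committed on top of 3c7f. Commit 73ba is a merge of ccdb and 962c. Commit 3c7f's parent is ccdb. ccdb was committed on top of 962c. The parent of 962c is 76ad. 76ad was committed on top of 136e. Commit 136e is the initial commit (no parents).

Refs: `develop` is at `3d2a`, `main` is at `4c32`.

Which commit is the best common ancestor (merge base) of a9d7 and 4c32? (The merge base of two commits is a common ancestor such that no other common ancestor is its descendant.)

Ancestors of a9d7: {136e, 3c7f, 76ad, 962c, a9d7, ccdb}.
Ancestors of 4c32: {136e, 4c32, 76ad, 962c, fe3e}.
Common ancestors: {136e, 76ad, 962c}.
Among these, 962c is not an ancestor of any other common ancestor — it is the merge base.

962c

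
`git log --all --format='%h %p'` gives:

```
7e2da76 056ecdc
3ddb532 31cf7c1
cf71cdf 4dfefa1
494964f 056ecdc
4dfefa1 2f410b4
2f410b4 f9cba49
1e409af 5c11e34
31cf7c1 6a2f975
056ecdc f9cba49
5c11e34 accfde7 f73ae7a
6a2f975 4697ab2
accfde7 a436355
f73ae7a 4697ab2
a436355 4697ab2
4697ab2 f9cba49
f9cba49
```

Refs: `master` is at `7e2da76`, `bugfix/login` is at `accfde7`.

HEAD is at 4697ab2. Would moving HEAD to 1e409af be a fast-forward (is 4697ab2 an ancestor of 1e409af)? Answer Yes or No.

Yes

A fast-forward from 4697ab2 to 1e409af is possible iff 4697ab2 is an ancestor of 1e409af.
Ancestors of 1e409af: {1e409af, 4697ab2, 5c11e34, a436355, accfde7, f73ae7a, f9cba49}.
4697ab2 is among them, so fast-forward is possible.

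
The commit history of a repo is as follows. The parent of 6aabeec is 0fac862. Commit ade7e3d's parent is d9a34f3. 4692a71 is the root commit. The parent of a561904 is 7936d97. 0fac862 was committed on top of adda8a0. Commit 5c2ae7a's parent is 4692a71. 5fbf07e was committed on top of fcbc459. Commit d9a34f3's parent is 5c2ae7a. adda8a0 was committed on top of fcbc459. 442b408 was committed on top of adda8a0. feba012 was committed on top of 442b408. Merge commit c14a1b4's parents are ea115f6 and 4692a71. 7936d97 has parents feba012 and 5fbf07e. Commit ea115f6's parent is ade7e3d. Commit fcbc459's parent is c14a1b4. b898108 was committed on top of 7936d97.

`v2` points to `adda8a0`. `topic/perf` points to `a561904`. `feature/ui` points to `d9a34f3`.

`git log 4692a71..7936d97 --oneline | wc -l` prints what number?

Reachable from 7936d97: {442b408, 4692a71, 5c2ae7a, 5fbf07e, 7936d97, adda8a0, ade7e3d, c14a1b4, d9a34f3, ea115f6, fcbc459, feba012}.
Reachable from 4692a71: {4692a71}.
In 7936d97's history but not 4692a71's: {442b408, 5c2ae7a, 5fbf07e, 7936d97, adda8a0, ade7e3d, c14a1b4, d9a34f3, ea115f6, fcbc459, feba012} — 11 commits.

11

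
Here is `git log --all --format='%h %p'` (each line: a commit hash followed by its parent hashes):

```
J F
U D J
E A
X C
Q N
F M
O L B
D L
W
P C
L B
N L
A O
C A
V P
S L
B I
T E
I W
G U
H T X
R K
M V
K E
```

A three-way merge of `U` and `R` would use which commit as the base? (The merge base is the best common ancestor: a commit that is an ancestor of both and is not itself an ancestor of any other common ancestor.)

A

Ancestors of U: {A, B, C, D, F, I, J, L, M, O, P, U, V, W}.
Ancestors of R: {A, B, E, I, K, L, O, R, W}.
Common ancestors: {A, B, I, L, O, W}.
Among these, A is not an ancestor of any other common ancestor — it is the merge base.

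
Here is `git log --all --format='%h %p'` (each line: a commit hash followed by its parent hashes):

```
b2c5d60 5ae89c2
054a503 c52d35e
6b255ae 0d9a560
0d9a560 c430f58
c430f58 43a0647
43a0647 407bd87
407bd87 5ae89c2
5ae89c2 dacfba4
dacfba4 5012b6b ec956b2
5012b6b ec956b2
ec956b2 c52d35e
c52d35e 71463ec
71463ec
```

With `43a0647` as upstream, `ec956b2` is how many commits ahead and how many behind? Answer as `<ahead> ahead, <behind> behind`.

0 ahead, 5 behind

Reachable from ec956b2: {71463ec, c52d35e, ec956b2}.
Reachable from 43a0647: {407bd87, 43a0647, 5012b6b, 5ae89c2, 71463ec, c52d35e, dacfba4, ec956b2}.
Only in ec956b2's history (ahead): {} — 0.
Only in 43a0647's history (behind): {407bd87, 43a0647, 5012b6b, 5ae89c2, dacfba4} — 5.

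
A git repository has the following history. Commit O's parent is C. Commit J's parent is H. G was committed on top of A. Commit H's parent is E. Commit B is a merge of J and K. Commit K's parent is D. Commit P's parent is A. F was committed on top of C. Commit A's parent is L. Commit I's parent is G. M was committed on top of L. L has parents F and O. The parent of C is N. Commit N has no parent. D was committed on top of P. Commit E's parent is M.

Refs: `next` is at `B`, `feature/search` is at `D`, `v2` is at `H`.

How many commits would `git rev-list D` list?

Walking parent pointers from D: reachable set = {A, C, D, F, L, N, O, P}.
That is 8 commits.

8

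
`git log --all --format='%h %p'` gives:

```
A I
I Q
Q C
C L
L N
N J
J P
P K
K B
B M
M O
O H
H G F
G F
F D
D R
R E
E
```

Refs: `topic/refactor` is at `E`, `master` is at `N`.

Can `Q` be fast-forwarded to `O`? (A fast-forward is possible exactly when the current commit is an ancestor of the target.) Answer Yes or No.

A fast-forward from Q to O is possible iff Q is an ancestor of O.
Ancestors of O: {D, E, F, G, H, O, R}.
Q is not among them, so fast-forward is not possible.

No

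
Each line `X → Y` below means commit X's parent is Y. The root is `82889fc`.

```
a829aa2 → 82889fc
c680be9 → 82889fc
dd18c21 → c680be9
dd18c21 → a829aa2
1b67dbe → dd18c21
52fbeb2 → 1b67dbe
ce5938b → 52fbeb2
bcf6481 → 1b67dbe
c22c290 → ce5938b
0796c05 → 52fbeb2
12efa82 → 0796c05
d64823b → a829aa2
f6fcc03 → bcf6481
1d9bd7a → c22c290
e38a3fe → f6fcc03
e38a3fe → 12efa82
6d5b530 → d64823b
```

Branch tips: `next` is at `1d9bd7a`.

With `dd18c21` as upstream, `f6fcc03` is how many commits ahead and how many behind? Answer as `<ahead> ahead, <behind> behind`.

Reachable from f6fcc03: {1b67dbe, 82889fc, a829aa2, bcf6481, c680be9, dd18c21, f6fcc03}.
Reachable from dd18c21: {82889fc, a829aa2, c680be9, dd18c21}.
Only in f6fcc03's history (ahead): {1b67dbe, bcf6481, f6fcc03} — 3.
Only in dd18c21's history (behind): {} — 0.

3 ahead, 0 behind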